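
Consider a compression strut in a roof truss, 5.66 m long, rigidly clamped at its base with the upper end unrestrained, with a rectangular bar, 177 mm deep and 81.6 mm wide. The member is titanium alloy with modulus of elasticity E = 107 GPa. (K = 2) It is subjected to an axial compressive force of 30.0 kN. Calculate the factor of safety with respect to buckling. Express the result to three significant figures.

Buckling occurs about the weak axis: I_min = h·b³/12 with b = 81.6 mm (the shorter side).
I_min = 177×81.6³/12 = 8.014×10^6 mm⁴
I = 8.014×10^6 mm⁴ = 8.014×10^-6 m⁴
Effective length L_e = K·L = 2 × 5.66 = 11.32 m
P_cr = π²EI / L_e² = π² × 107×10⁹ × 8.014×10^-6 / 11.32² = 6.605×10^4 N
Factor of safety n = P_cr / P = 66.047 / 30.0 = 2.20

n ≈ 2.20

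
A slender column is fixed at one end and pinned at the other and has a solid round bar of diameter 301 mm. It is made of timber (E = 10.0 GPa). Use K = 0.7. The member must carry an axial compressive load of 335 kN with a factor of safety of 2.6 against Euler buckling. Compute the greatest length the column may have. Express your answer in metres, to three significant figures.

I = πd⁴/64 = π×301⁴/64 = 4.029×10^8 mm⁴
I = 4.029×10^-4 m⁴
Required critical load P_cr = n·P = 2.6 × 335 = 871.0 kN = 8.710×10^5 N
From P_cr = π²EI/(K·L)²:  L = (1/K)·√(π²EI/P_cr) = (1/0.7)·√(π²×1.00×10^10×4.029×10^-4/8.710×10^5)
L = 9.65 m

L_max ≈ 9.65 m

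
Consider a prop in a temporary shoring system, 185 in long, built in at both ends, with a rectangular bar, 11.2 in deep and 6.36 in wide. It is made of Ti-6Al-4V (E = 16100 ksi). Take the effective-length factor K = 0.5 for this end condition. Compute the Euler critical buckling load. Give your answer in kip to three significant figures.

Buckling occurs about the weak axis: I_min = h·b³/12 with b = 6.36 in (the shorter side).
I_min = 11.2×6.36³/12 = 240.1 in⁴
Effective length L_e = K·L = 0.5 × 185 = 92.50 in
P_cr = π²EI / L_e² = π² × 16100×10³ × 240.1 / 92.50² = 4.459×10^6 lb

P_cr ≈ 4460 kip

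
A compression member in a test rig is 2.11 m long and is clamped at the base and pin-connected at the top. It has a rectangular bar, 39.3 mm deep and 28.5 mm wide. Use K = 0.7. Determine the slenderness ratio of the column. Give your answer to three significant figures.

For a rectangle r_min = b/√12 = 28.5/√12 = 8.227 mm
L_e = K·L = 0.7 × 2.11 m = 1.477 m = 1477.0 mm
λ = L_e / r_min = 1477.0 / 8.227 = 180

λ ≈ 180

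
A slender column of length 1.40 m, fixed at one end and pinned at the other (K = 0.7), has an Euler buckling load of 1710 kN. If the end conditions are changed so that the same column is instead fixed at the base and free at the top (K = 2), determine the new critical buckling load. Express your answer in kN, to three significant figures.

P_cr ∝ 1/K², so P_cr,new = P_cr,old × (K_old/K_new)² = 1710 × (0.7/2)²
= 1710 × 0.1225 = 209 kN

P_cr ≈ 209 kN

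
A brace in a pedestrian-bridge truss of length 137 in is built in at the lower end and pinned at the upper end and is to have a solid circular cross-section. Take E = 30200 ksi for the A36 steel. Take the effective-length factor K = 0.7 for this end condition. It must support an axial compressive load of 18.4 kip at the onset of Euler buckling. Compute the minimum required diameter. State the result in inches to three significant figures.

L_e = K·L = 0.7 × 137 = 95.90 in
Required I = P_cr·L_e²/(π²E) = 1.840×10^4 × 95.90² / (π² × 3.02×10^7) = 0.5677 in⁴
Solid circle: I = πd⁴/64  ⇒  d = (64I/π)^(1/4) = (64×0.5677/π)^(1/4) = 1.84 in

d ≈ 1.84 in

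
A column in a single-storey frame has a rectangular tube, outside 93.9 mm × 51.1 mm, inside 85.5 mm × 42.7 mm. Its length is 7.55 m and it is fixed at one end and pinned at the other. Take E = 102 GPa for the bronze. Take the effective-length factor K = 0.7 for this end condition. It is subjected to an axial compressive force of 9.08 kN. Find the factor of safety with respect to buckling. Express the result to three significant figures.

n ≈ 1.94

Weak-axis I_min = (h_o·b_o³ − h_i·b_i³)/12 with b_o = 51.1, b_i = 42.70 mm (shorter outer/inner sides).
I_min = (93.9×51.1³ − 85.50×42.70³)/12 = 4.894×10^5 mm⁴
I = 4.894×10^5 mm⁴ = 4.894×10^-7 m⁴
Effective length L_e = K·L = 0.7 × 7.55 = 5.285 m
P_cr = π²EI / L_e² = π² × 102×10⁹ × 4.894×10^-7 / 5.285² = 1.764×10^4 N
Factor of safety n = P_cr / P = 17.639 / 9.08 = 1.94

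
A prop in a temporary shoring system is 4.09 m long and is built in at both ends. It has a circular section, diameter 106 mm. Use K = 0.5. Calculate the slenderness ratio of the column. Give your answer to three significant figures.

λ ≈ 77.2

For a solid circle r = d/4 = 106/4 = 26.50 mm
L_e = K·L = 0.5 × 4.09 m = 2.045 m = 2045.0 mm
λ = L_e / r_min = 2045.0 / 26.50 = 77.2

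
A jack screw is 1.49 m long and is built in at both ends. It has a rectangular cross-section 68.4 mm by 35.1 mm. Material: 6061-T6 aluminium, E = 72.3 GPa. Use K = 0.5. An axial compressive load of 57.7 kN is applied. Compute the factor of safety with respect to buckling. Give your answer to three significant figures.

Buckling occurs about the weak axis: I_min = h·b³/12 with b = 35.1 mm (the shorter side).
I_min = 68.4×35.1³/12 = 2.465×10^5 mm⁴
I = 2.465×10^5 mm⁴ = 2.465×10^-7 m⁴
Effective length L_e = K·L = 0.5 × 1.49 = 0.7450 m
P_cr = π²EI / L_e² = π² × 72.3×10⁹ × 2.465×10^-7 / 0.7450² = 3.169×10^5 N
Factor of safety n = P_cr / P = 316.90 / 57.7 = 5.49

n ≈ 5.49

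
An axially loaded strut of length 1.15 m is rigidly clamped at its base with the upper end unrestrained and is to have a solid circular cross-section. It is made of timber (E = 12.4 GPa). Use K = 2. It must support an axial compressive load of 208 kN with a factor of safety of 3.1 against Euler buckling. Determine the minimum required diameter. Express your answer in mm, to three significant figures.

Required P_cr = n·P = 3.1 × 208 = 644.8 kN
L_e = K·L = 2 × 1.15 = 2.300 m
Required I = P_cr·L_e²/(π²E) = 6.448×10^5 × 2.300² / (π² × 1.24×10^10) = 2.787×10^-5 m⁴
I_req = 2.787×10^7 mm⁴
Solid circle: I = πd⁴/64  ⇒  d = (64I/π)^(1/4) = (64×2.787×10^7/π)^(1/4) = 154 mm

d ≈ 154 mm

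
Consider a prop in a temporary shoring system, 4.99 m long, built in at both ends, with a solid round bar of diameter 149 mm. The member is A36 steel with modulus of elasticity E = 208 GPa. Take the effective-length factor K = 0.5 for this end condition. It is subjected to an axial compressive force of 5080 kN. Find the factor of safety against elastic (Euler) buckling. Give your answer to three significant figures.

n ≈ 1.57

I = πd⁴/64 = π×149⁴/64 = 2.419×10^7 mm⁴
I = 2.419×10^7 mm⁴ = 2.419×10^-5 m⁴
Effective length L_e = K·L = 0.5 × 4.99 = 2.495 m
P_cr = π²EI / L_e² = π² × 208×10⁹ × 2.419×10^-5 / 2.495² = 7.979×10^6 N
Factor of safety n = P_cr / P = 7978.8 / 5080 = 1.57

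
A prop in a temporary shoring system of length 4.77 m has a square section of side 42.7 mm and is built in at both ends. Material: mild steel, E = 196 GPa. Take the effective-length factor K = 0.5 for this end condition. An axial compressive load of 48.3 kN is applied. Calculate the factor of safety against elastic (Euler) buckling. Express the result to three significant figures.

I = a⁴/12 = 42.7⁴/12 = 2.770×10^5 mm⁴
I = 2.770×10^5 mm⁴ = 2.770×10^-7 m⁴
Effective length L_e = K·L = 0.5 × 4.77 = 2.385 m
P_cr = π²EI / L_e² = π² × 196×10⁹ × 2.770×10^-7 / 2.385² = 9.421×10^4 N
Factor of safety n = P_cr / P = 94.213 / 48.3 = 1.95

n ≈ 1.95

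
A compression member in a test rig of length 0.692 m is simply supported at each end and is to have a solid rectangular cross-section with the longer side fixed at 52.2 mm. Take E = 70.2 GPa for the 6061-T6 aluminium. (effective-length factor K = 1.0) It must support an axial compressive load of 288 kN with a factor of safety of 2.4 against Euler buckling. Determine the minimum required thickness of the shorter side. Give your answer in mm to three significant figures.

Required P_cr = n·P = 2.4 × 288 = 691.2 kN
L_e = K·L = 1 × 0.692 = 0.6920 m
Required I = P_cr·L_e²/(π²E) = 6.912×10^5 × 0.6920² / (π² × 7.02×10^10) = 4.777×10^-7 m⁴
I_req = 4.777×10^5 mm⁴
Rectangle, weak axis: I_min = h·b³/12 with h = 52.2 mm fixed  ⇒  b = (12I/h)^(1/3) = 47.9 mm

b ≈ 47.9 mm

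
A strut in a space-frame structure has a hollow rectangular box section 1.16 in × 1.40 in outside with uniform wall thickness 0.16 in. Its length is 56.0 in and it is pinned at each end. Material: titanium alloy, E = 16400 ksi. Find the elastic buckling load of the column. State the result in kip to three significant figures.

P_cr ≈ 6.65 kip

Inner dimensions: h_i = 1.40 − 2×0.16 = 1.080 in, b_i = 1.16 − 2×0.16 = 0.8400 in
Weak-axis I_min = (h_o·b_o³ − h_i·b_i³)/12 with b_o = 1.16, b_i = 0.8400 in (shorter outer/inner sides).
I_min = (1.40×1.16³ − 1.080×0.8400³)/12 = 0.1288 in⁴
Effective length L_e = K·L = 1 × 56.0 = 56.00 in
P_cr = π²EI / L_e² = π² × 16400×10³ × 0.1288 / 56.00² = 6.646×10^3 lb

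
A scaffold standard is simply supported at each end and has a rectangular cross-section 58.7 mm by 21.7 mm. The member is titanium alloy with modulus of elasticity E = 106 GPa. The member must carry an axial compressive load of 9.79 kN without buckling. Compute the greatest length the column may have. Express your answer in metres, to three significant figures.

L_max ≈ 2.31 m

Buckling occurs about the weak axis: I_min = h·b³/12 with b = 21.7 mm (the shorter side).
I_min = 58.7×21.7³/12 = 4.998×10^4 mm⁴
I = 4.998×10^-8 m⁴
At the buckling limit P_cr = P = 9.790×10^3 N
From P_cr = π²EI/(K·L)²:  L = (1/K)·√(π²EI/P_cr) = (1/1)·√(π²×1.06×10^11×4.998×10^-8/9.790×10^3)
L = 2.31 m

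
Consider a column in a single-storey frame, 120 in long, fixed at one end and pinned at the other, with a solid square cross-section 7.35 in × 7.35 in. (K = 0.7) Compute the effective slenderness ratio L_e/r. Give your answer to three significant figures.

I = a⁴/12 = 7.35⁴/12 = 243.2 in⁴
A = 54.02 in²;  r_min = √(I/A) = √(243.2/54.02) = 2.122 in
L_e = K·L = 0.7 × 120 = 84.00 in
λ = L_e / r_min = 84.000 / 2.122 = 39.6

λ ≈ 39.6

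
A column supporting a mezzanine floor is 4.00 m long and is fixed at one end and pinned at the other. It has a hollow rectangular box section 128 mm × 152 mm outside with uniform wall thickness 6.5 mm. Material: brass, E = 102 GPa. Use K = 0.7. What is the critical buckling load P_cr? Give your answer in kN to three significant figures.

P_cr ≈ 1150 kN

Inner dimensions: h_i = 152 − 2×6.5 = 139.0 mm, b_i = 128 − 2×6.5 = 115.0 mm
Weak-axis I_min = (h_o·b_o³ − h_i·b_i³)/12 with b_o = 128, b_i = 115.0 mm (shorter outer/inner sides).
I_min = (152×128³ − 139.0×115.0³)/12 = 8.947×10^6 mm⁴
I = 8.947×10^6 mm⁴ = 8.947×10^-6 m⁴
Effective length L_e = K·L = 0.7 × 4.00 = 2.800 m
P_cr = π²EI / L_e² = π² × 102×10⁹ × 8.947×10^-6 / 2.800² = 1.149×10^6 N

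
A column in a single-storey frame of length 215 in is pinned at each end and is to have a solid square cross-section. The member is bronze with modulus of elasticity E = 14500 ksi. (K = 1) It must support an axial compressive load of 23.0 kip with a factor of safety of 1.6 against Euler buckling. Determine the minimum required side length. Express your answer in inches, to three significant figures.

Required P_cr = n·P = 1.6 × 23.0 = 36.80 kip
L_e = K·L = 1 × 215 = 215.0 in
Required I = P_cr·L_e²/(π²E) = 3.680×10^4 × 215.0² / (π² × 1.45×10^7) = 11.89 in⁴
Solid square: I = a⁴/12  ⇒  a = (12I)^(1/4) = (12×11.89)^(1/4) = 3.46 in

a ≈ 3.46 in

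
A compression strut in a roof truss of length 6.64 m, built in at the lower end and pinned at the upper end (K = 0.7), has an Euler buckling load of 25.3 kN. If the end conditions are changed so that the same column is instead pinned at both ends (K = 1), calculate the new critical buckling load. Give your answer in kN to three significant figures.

P_cr ∝ 1/K², so P_cr,new = P_cr,old × (K_old/K_new)² = 25.3 × (0.7/1)²
= 25.3 × 0.4900 = 12.4 kN

P_cr ≈ 12.4 kN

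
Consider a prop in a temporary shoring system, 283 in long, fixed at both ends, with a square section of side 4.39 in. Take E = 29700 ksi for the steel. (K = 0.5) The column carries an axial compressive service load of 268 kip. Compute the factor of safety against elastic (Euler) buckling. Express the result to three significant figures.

n ≈ 1.69

I = a⁴/12 = 4.39⁴/12 = 30.95 in⁴
Effective length L_e = K·L = 0.5 × 283 = 141.5 in
P_cr = π²EI / L_e² = π² × 29700×10³ × 30.95 / 141.5² = 4.531×10^5 lb
Factor of safety n = P_cr / P = 453.13 / 268 = 1.69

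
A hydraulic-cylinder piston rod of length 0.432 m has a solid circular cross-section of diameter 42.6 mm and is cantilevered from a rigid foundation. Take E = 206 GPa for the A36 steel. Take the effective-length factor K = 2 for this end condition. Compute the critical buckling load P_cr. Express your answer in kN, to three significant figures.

I = πd⁴/64 = π×42.6⁴/64 = 1.617×10^5 mm⁴
I = 1.617×10^5 mm⁴ = 1.617×10^-7 m⁴
Effective length L_e = K·L = 2 × 0.432 = 0.8640 m
P_cr = π²EI / L_e² = π² × 206×10⁹ × 1.617×10^-7 / 0.8640² = 4.403×10^5 N

P_cr ≈ 440 kN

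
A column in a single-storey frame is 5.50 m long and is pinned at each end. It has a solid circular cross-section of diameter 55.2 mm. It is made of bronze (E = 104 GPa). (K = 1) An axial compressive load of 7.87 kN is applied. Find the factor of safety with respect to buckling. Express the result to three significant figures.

I = πd⁴/64 = π×55.2⁴/64 = 4.557×10^5 mm⁴
I = 4.557×10^5 mm⁴ = 4.557×10^-7 m⁴
Effective length L_e = K·L = 1 × 5.50 = 5.500 m
P_cr = π²EI / L_e² = π² × 104×10⁹ × 4.557×10^-7 / 5.500² = 1.546×10^4 N
Factor of safety n = P_cr / P = 15.464 / 7.87 = 1.96

n ≈ 1.96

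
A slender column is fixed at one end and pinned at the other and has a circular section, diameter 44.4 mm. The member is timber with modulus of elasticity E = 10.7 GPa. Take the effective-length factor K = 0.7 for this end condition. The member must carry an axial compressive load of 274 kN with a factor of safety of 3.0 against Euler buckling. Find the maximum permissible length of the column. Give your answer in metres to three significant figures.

L_max ≈ 0.224 m

I = πd⁴/64 = π×44.4⁴/64 = 1.908×10^5 mm⁴
I = 1.908×10^-7 m⁴
Required critical load P_cr = n·P = 3.0 × 274 = 822.0 kN = 8.220×10^5 N
From P_cr = π²EI/(K·L)²:  L = (1/K)·√(π²EI/P_cr) = (1/0.7)·√(π²×1.07×10^10×1.908×10^-7/8.220×10^5)
L = 0.224 m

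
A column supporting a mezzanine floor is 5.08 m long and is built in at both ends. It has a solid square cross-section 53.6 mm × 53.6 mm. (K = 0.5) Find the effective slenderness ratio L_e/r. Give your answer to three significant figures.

λ ≈ 164

I = a⁴/12 = 53.6⁴/12 = 6.878×10^5 mm⁴
A = 2.873×10^3 mm²;  r_min = √(I/A) = √(6.878×10^5/2.873×10^3) = 15.47 mm
L_e = K·L = 0.5 × 5.08 m = 2.540 m = 2540.0 mm
λ = L_e / r_min = 2540.0 / 15.47 = 164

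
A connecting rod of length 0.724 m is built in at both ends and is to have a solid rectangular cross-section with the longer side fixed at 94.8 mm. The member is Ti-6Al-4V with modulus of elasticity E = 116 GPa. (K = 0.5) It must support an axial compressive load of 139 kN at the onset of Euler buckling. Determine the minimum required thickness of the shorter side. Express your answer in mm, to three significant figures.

b ≈ 12.6 mm

L_e = K·L = 0.5 × 0.724 = 0.3620 m
Required I = P_cr·L_e²/(π²E) = 1.390×10^5 × 0.3620² / (π² × 1.16×10^11) = 1.591×10^-8 m⁴
I_req = 1.591×10^4 mm⁴
Rectangle, weak axis: I_min = h·b³/12 with h = 94.8 mm fixed  ⇒  b = (12I/h)^(1/3) = 12.6 mm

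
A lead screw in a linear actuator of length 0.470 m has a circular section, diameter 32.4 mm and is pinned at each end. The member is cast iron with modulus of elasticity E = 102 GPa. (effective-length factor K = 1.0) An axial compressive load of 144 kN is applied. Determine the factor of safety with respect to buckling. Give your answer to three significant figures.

n ≈ 1.71

I = πd⁴/64 = π×32.4⁴/64 = 5.409×10^4 mm⁴
I = 5.409×10^4 mm⁴ = 5.409×10^-8 m⁴
Effective length L_e = K·L = 1 × 0.470 = 0.4700 m
P_cr = π²EI / L_e² = π² × 102×10⁹ × 5.409×10^-8 / 0.4700² = 2.465×10^5 N
Factor of safety n = P_cr / P = 246.52 / 144 = 1.71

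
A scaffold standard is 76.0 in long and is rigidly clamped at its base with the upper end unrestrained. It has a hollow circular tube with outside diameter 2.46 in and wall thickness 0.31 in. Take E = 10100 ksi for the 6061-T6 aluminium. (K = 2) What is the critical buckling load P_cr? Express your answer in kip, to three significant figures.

P_cr ≈ 5.33 kip

Inner diameter d_i = 2.46 − 2×0.31 = 1.840 in
I = π(d_o⁴ − d_i⁴)/64 = π(2.46⁴ − 1.840⁴)/64 = 1.235 in⁴
Effective length L_e = K·L = 2 × 76.0 = 152.0 in
P_cr = π²EI / L_e² = π² × 10100×10³ × 1.235 / 152.0² = 5.329×10^3 lb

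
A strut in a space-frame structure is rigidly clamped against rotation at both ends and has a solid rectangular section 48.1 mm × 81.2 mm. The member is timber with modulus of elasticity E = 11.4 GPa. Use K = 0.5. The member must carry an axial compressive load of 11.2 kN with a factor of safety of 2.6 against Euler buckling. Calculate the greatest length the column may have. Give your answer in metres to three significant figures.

Buckling occurs about the weak axis: I_min = h·b³/12 with b = 48.1 mm (the shorter side).
I_min = 81.2×48.1³/12 = 7.530×10^5 mm⁴
I = 7.530×10^-7 m⁴
Required critical load P_cr = n·P = 2.6 × 11.2 = 29.12 kN = 2.912×10^4 N
From P_cr = π²EI/(K·L)²:  L = (1/K)·√(π²EI/P_cr) = (1/0.5)·√(π²×1.14×10^10×7.530×10^-7/2.912×10^4)
L = 3.41 m

L_max ≈ 3.41 m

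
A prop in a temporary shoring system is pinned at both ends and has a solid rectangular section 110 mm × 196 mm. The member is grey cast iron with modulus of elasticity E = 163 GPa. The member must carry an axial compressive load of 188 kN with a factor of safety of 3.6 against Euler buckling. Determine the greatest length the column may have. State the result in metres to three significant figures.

Buckling occurs about the weak axis: I_min = h·b³/12 with b = 110 mm (the shorter side).
I_min = 196×110³/12 = 2.174×10^7 mm⁴
I = 2.174×10^-5 m⁴
Required critical load P_cr = n·P = 3.6 × 188 = 676.8 kN = 6.768×10^5 N
From P_cr = π²EI/(K·L)²:  L = (1/K)·√(π²EI/P_cr) = (1/1)·√(π²×1.63×10^11×2.174×10^-5/6.768×10^5)
L = 7.19 m

L_max ≈ 7.19 m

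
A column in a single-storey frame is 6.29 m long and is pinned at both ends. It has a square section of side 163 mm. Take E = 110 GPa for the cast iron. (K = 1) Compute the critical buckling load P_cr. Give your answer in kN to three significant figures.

P_cr ≈ 1610 kN

I = a⁴/12 = 163⁴/12 = 5.883×10^7 mm⁴
I = 5.883×10^7 mm⁴ = 5.883×10^-5 m⁴
Effective length L_e = K·L = 1 × 6.29 = 6.290 m
P_cr = π²EI / L_e² = π² × 110×10⁹ × 5.883×10^-5 / 6.290² = 1.614×10^6 N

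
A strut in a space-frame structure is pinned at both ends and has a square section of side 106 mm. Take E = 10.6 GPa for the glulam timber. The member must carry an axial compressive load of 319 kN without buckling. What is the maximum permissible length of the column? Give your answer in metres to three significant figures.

L_max ≈ 1.86 m

I = a⁴/12 = 106⁴/12 = 1.052×10^7 mm⁴
I = 1.052×10^-5 m⁴
At the buckling limit P_cr = P = 3.190×10^5 N
From P_cr = π²EI/(K·L)²:  L = (1/K)·√(π²EI/P_cr) = (1/1)·√(π²×1.06×10^10×1.052×10^-5/3.190×10^5)
L = 1.86 m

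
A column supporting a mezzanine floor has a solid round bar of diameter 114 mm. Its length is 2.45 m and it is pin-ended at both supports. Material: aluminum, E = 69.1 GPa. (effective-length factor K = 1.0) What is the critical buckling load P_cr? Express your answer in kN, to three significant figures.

I = πd⁴/64 = π×114⁴/64 = 8.291×10^6 mm⁴
I = 8.291×10^6 mm⁴ = 8.291×10^-6 m⁴
Effective length L_e = K·L = 1 × 2.45 = 2.450 m
P_cr = π²EI / L_e² = π² × 69.1×10⁹ × 8.291×10^-6 / 2.450² = 9.420×10^5 N

P_cr ≈ 942 kN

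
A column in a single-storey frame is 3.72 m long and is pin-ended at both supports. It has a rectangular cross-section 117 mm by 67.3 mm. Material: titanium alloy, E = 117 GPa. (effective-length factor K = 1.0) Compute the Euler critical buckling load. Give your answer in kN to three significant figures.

P_cr ≈ 248 kN

Buckling occurs about the weak axis: I_min = h·b³/12 with b = 67.3 mm (the shorter side).
I_min = 117×67.3³/12 = 2.972×10^6 mm⁴
I = 2.972×10^6 mm⁴ = 2.972×10^-6 m⁴
Effective length L_e = K·L = 1 × 3.72 = 3.720 m
P_cr = π²EI / L_e² = π² × 117×10⁹ × 2.972×10^-6 / 3.720² = 2.480×10^5 N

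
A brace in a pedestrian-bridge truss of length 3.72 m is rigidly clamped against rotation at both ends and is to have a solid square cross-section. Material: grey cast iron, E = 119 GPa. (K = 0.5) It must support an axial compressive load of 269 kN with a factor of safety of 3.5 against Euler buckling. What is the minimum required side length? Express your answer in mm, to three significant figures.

a ≈ 76.0 mm

Required P_cr = n·P = 3.5 × 269 = 941.5 kN
L_e = K·L = 0.5 × 3.72 = 1.860 m
Required I = P_cr·L_e²/(π²E) = 9.415×10^5 × 1.860² / (π² × 1.19×10^11) = 2.773×10^-6 m⁴
I_req = 2.773×10^6 mm⁴
Solid square: I = a⁴/12  ⇒  a = (12I)^(1/4) = (12×2.773×10^6)^(1/4) = 76.0 mm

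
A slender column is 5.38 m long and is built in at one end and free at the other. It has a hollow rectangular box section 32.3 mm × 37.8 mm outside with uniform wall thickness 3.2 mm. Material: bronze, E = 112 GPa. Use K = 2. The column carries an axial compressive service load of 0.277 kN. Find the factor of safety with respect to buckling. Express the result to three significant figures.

n ≈ 2.09

Inner dimensions: h_i = 37.8 − 2×3.2 = 31.40 mm, b_i = 32.3 − 2×3.2 = 25.90 mm
Weak-axis I_min = (h_o·b_o³ − h_i·b_i³)/12 with b_o = 32.3, b_i = 25.90 mm (shorter outer/inner sides).
I_min = (37.8×32.3³ − 31.40×25.90³)/12 = 6.069×10^4 mm⁴
I = 6.069×10^4 mm⁴ = 6.069×10^-8 m⁴
Effective length L_e = K·L = 2 × 5.38 = 10.76 m
P_cr = π²EI / L_e² = π² × 112×10⁹ × 6.069×10^-8 / 10.76² = 579.4 N
Factor of safety n = P_cr / P = 0.57942 / 0.277 = 2.09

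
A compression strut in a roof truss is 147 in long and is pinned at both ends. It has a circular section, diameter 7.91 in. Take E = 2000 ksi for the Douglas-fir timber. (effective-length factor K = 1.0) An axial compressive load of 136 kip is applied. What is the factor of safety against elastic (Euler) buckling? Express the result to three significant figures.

n ≈ 1.29

I = πd⁴/64 = π×7.91⁴/64 = 192.2 in⁴
Effective length L_e = K·L = 1 × 147 = 147.0 in
P_cr = π²EI / L_e² = π² × 2000×10³ × 192.2 / 147.0² = 1.755×10^5 lb
Factor of safety n = P_cr / P = 175.54 / 136 = 1.29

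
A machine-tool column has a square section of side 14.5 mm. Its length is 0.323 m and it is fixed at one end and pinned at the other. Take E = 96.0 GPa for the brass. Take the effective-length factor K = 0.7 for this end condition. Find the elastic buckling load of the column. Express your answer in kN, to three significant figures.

I = a⁴/12 = 14.5⁴/12 = 3.684×10^3 mm⁴
I = 3.684×10^3 mm⁴ = 3.684×10^-9 m⁴
Effective length L_e = K·L = 0.7 × 0.323 = 0.2261 m
P_cr = π²EI / L_e² = π² × 96.0×10⁹ × 3.684×10^-9 / 0.2261² = 6.827×10^4 N

P_cr ≈ 68.3 kN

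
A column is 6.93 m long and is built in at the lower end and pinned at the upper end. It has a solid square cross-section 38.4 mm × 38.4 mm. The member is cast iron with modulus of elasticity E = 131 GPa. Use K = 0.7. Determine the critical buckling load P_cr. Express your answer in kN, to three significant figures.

P_cr ≈ 9.96 kN

I = a⁴/12 = 38.4⁴/12 = 1.812×10^5 mm⁴
I = 1.812×10^5 mm⁴ = 1.812×10^-7 m⁴
Effective length L_e = K·L = 0.7 × 6.93 = 4.851 m
P_cr = π²EI / L_e² = π² × 131×10⁹ × 1.812×10^-7 / 4.851² = 9.955×10^3 N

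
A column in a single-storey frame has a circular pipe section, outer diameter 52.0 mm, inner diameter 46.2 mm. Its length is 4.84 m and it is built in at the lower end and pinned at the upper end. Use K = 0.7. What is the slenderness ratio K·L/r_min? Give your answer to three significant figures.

λ ≈ 195

d_o = 52.0 mm, d_i = 46.2 mm
I = π(d_o⁴ − d_i⁴)/64 = π(52.0⁴ − 46.20⁴)/64 = 1.353×10^5 mm⁴
A = 447.3 mm²;  r_min = √(I/A) = √(1.353×10^5/447.3) = 17.39 mm
L_e = K·L = 0.7 × 4.84 m = 3.388 m = 3388.0 mm
λ = L_e / r_min = 3388.0 / 17.39 = 195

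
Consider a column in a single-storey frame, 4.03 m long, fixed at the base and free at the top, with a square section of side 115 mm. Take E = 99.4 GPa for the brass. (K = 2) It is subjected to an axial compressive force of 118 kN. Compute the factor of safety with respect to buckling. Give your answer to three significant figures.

I = a⁴/12 = 115⁴/12 = 1.458×10^7 mm⁴
I = 1.458×10^7 mm⁴ = 1.458×10^-5 m⁴
Effective length L_e = K·L = 2 × 4.03 = 8.060 m
P_cr = π²EI / L_e² = π² × 99.4×10⁹ × 1.458×10^-5 / 8.060² = 2.201×10^5 N
Factor of safety n = P_cr / P = 220.10 / 118 = 1.87

n ≈ 1.87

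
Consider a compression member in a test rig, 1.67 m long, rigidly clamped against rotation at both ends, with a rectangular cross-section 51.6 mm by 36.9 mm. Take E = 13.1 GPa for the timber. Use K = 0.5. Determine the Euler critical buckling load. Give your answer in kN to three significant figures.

P_cr ≈ 40.1 kN

Buckling occurs about the weak axis: I_min = h·b³/12 with b = 36.9 mm (the shorter side).
I_min = 51.6×36.9³/12 = 2.160×10^5 mm⁴
I = 2.160×10^5 mm⁴ = 2.160×10^-7 m⁴
Effective length L_e = K·L = 0.5 × 1.67 = 0.8350 m
P_cr = π²EI / L_e² = π² × 13.1×10⁹ × 2.160×10^-7 / 0.8350² = 4.006×10^4 N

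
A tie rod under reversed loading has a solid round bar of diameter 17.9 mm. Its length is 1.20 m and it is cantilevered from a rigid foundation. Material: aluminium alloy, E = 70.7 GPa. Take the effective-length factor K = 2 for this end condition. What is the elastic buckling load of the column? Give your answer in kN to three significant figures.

I = πd⁴/64 = π×17.9⁴/64 = 5.039×10^3 mm⁴
I = 5.039×10^3 mm⁴ = 5.039×10^-9 m⁴
Effective length L_e = K·L = 2 × 1.20 = 2.400 m
P_cr = π²EI / L_e² = π² × 70.7×10⁹ × 5.039×10^-9 / 2.400² = 610.5 N

P_cr ≈ 0.610 kN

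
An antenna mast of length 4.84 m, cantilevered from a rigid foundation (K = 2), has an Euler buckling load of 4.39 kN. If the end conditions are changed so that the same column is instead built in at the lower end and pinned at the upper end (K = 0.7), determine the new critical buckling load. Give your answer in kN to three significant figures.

P_cr ≈ 35.8 kN

P_cr ∝ 1/K², so P_cr,new = P_cr,old × (K_old/K_new)² = 4.39 × (2/0.7)²
= 4.39 × 8.163 = 35.8 kN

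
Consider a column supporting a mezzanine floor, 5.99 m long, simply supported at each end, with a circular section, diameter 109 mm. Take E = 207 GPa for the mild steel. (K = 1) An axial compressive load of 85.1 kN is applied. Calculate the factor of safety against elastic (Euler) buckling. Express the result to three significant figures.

I = πd⁴/64 = π×109⁴/64 = 6.929×10^6 mm⁴
I = 6.929×10^6 mm⁴ = 6.929×10^-6 m⁴
Effective length L_e = K·L = 1 × 5.99 = 5.990 m
P_cr = π²EI / L_e² = π² × 207×10⁹ × 6.929×10^-6 / 5.990² = 3.945×10^5 N
Factor of safety n = P_cr / P = 394.54 / 85.1 = 4.64

n ≈ 4.64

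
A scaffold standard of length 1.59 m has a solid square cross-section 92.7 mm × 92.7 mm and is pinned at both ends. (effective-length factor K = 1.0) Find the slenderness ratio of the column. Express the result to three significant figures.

I = a⁴/12 = 92.7⁴/12 = 6.154×10^6 mm⁴
A = 8.593×10^3 mm²;  r_min = √(I/A) = √(6.154×10^6/8.593×10^3) = 26.76 mm
L_e = K·L = 1 × 1.59 m = 1.590 m = 1590.0 mm
λ = L_e / r_min = 1590.0 / 26.76 = 59.4

λ ≈ 59.4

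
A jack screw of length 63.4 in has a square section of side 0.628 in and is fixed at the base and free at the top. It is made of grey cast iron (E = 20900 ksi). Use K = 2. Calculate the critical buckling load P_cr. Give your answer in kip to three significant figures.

I = a⁴/12 = 0.628⁴/12 = 1.296×10^-2 in⁴
Effective length L_e = K·L = 2 × 63.4 = 126.8 in
P_cr = π²EI / L_e² = π² × 20900×10³ × 1.296×10^-2 / 126.8² = 166.3 lb

P_cr ≈ 0.166 kip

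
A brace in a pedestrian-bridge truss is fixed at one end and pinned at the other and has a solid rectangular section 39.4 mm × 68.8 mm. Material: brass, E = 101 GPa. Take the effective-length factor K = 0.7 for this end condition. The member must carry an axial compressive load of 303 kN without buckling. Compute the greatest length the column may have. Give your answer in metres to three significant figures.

L_max ≈ 1.53 m

Buckling occurs about the weak axis: I_min = h·b³/12 with b = 39.4 mm (the shorter side).
I_min = 68.8×39.4³/12 = 3.507×10^5 mm⁴
I = 3.507×10^-7 m⁴
At the buckling limit P_cr = P = 3.030×10^5 N
From P_cr = π²EI/(K·L)²:  L = (1/K)·√(π²EI/P_cr) = (1/0.7)·√(π²×1.01×10^11×3.507×10^-7/3.030×10^5)
L = 1.53 m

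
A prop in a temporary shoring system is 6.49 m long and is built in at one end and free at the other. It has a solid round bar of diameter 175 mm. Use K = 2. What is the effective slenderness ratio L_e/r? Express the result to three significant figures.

λ ≈ 297

I = πd⁴/64 = π×175⁴/64 = 4.604×10^7 mm⁴
A = 2.405×10^4 mm²;  r_min = √(I/A) = √(4.604×10^7/2.405×10^4) = 43.75 mm
L_e = K·L = 2 × 6.49 m = 12.98 m = 12980 mm
λ = L_e / r_min = 12980 / 43.75 = 297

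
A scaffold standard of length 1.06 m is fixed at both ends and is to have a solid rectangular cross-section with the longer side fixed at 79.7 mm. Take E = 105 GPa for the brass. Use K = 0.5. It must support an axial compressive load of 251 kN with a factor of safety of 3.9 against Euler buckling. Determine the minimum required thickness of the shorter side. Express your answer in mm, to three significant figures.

Required P_cr = n·P = 3.9 × 251 = 978.9 kN
L_e = K·L = 0.5 × 1.06 = 0.5300 m
Required I = P_cr·L_e²/(π²E) = 9.789×10^5 × 0.5300² / (π² × 1.05×10^11) = 2.653×10^-7 m⁴
I_req = 2.653×10^5 mm⁴
Rectangle, weak axis: I_min = h·b³/12 with h = 79.7 mm fixed  ⇒  b = (12I/h)^(1/3) = 34.2 mm

b ≈ 34.2 mm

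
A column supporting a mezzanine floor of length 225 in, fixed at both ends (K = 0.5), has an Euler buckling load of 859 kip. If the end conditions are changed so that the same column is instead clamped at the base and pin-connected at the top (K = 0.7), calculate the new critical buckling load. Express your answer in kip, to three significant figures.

P_cr ≈ 438 kip

P_cr ∝ 1/K², so P_cr,new = P_cr,old × (K_old/K_new)² = 859 × (0.5/0.7)²
= 859 × 0.5102 = 438 kip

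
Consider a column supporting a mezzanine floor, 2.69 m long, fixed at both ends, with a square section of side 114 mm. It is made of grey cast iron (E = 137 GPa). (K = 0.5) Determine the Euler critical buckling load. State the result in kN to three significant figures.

P_cr ≈ 10500 kN

I = a⁴/12 = 114⁴/12 = 1.407×10^7 mm⁴
I = 1.407×10^7 mm⁴ = 1.407×10^-5 m⁴
Effective length L_e = K·L = 0.5 × 2.69 = 1.345 m
P_cr = π²EI / L_e² = π² × 137×10⁹ × 1.407×10^-5 / 1.345² = 1.052×10^7 N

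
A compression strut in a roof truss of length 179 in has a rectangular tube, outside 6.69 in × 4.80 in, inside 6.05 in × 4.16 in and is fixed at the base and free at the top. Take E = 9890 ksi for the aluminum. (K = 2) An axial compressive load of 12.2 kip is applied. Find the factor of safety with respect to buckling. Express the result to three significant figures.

Weak-axis I_min = (h_o·b_o³ − h_i·b_i³)/12 with b_o = 4.80, b_i = 4.160 in (shorter outer/inner sides).
I_min = (6.69×4.80³ − 6.050×4.160³)/12 = 25.36 in⁴
Effective length L_e = K·L = 2 × 179 = 358.0 in
P_cr = π²EI / L_e² = π² × 9890×10³ × 25.36 / 358.0² = 1.931×10^4 lb
Factor of safety n = P_cr / P = 19.314 / 12.2 = 1.58

n ≈ 1.58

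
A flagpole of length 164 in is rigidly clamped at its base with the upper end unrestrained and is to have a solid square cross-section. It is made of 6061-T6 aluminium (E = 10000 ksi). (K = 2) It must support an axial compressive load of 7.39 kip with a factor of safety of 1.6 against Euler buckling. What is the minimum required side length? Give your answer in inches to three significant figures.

a ≈ 3.53 in

Required P_cr = n·P = 1.6 × 7.39 = 11.82 kip
L_e = K·L = 2 × 164 = 328.0 in
Required I = P_cr·L_e²/(π²E) = 1.182×10^4 × 328.0² / (π² × 1.00×10^7) = 12.89 in⁴
Solid square: I = a⁴/12  ⇒  a = (12I)^(1/4) = (12×12.89)^(1/4) = 3.53 in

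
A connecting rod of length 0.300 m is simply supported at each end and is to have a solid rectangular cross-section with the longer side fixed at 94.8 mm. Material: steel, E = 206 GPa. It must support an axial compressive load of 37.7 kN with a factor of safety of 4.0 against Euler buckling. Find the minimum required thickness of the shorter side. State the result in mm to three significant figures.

b ≈ 9.45 mm

Required P_cr = n·P = 4.0 × 37.7 = 150.8 kN
L_e = K·L = 1 × 0.300 = 0.3000 m
Required I = P_cr·L_e²/(π²E) = 1.508×10^5 × 0.3000² / (π² × 2.06×10^11) = 6.675×10^-9 m⁴
I_req = 6.675×10^3 mm⁴
Rectangle, weak axis: I_min = h·b³/12 with h = 94.8 mm fixed  ⇒  b = (12I/h)^(1/3) = 9.45 mm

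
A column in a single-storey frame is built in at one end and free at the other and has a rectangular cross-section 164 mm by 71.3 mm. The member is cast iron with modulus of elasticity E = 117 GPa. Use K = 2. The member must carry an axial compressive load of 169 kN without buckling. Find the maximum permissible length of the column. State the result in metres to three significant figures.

Buckling occurs about the weak axis: I_min = h·b³/12 with b = 71.3 mm (the shorter side).
I_min = 164×71.3³/12 = 4.954×10^6 mm⁴
I = 4.954×10^-6 m⁴
At the buckling limit P_cr = P = 1.690×10^5 N
From P_cr = π²EI/(K·L)²:  L = (1/K)·√(π²EI/P_cr) = (1/2)·√(π²×1.17×10^11×4.954×10^-6/1.690×10^5)
L = 2.91 m

L_max ≈ 2.91 m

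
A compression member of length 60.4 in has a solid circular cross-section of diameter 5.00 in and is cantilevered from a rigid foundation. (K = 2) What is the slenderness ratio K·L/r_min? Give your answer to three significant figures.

For a solid circle r = d/4 = 5.00/4 = 1.250 in
L_e = K·L = 2 × 60.4 = 120.8 in
λ = L_e / r_min = 120.80 / 1.250 = 96.6

λ ≈ 96.6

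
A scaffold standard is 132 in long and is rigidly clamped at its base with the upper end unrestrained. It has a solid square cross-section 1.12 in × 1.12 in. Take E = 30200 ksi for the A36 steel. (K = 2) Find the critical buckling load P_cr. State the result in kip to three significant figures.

P_cr ≈ 0.561 kip

I = a⁴/12 = 1.12⁴/12 = 0.1311 in⁴
Effective length L_e = K·L = 2 × 132 = 264.0 in
P_cr = π²EI / L_e² = π² × 30200×10³ × 0.1311 / 264.0² = 560.8 lb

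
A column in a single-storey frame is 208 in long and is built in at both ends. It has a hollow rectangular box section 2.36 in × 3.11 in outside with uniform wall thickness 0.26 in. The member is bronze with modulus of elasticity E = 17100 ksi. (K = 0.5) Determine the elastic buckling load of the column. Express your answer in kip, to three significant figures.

Inner dimensions: h_i = 3.11 − 2×0.26 = 2.590 in, b_i = 2.36 − 2×0.26 = 1.840 in
Weak-axis I_min = (h_o·b_o³ − h_i·b_i³)/12 with b_o = 2.36, b_i = 1.840 in (shorter outer/inner sides).
I_min = (3.11×2.36³ − 2.590×1.840³)/12 = 2.062 in⁴
Effective length L_e = K·L = 0.5 × 208 = 104.0 in
P_cr = π²EI / L_e² = π² × 17100×10³ × 2.062 / 104.0² = 3.218×10^4 lb

P_cr ≈ 32.2 kip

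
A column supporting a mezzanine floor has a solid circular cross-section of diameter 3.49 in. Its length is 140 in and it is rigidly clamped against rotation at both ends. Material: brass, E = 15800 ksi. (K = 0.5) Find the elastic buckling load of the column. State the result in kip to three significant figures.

P_cr ≈ 232 kip

I = πd⁴/64 = π×3.49⁴/64 = 7.282 in⁴
Effective length L_e = K·L = 0.5 × 140 = 70.00 in
P_cr = π²EI / L_e² = π² × 15800×10³ × 7.282 / 70.00² = 2.318×10^5 lb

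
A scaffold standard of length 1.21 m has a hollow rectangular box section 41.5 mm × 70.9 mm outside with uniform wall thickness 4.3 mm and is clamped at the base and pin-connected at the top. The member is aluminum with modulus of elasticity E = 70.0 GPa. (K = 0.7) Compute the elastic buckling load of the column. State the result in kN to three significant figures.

P_cr ≈ 229 kN

Inner dimensions: h_i = 70.9 − 2×4.3 = 62.30 mm, b_i = 41.5 − 2×4.3 = 32.90 mm
Weak-axis I_min = (h_o·b_o³ − h_i·b_i³)/12 with b_o = 41.5, b_i = 32.90 mm (shorter outer/inner sides).
I_min = (70.9×41.5³ − 62.30×32.90³)/12 = 2.374×10^5 mm⁴
I = 2.374×10^5 mm⁴ = 2.374×10^-7 m⁴
Effective length L_e = K·L = 0.7 × 1.21 = 0.8470 m
P_cr = π²EI / L_e² = π² × 70.0×10⁹ × 2.374×10^-7 / 0.8470² = 2.286×10^5 N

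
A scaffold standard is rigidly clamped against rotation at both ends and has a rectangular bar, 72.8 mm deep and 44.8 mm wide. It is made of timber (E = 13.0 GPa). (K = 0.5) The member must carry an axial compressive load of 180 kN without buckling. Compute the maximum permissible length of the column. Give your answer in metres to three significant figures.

L_max ≈ 1.25 m

Buckling occurs about the weak axis: I_min = h·b³/12 with b = 44.8 mm (the shorter side).
I_min = 72.8×44.8³/12 = 5.455×10^5 mm⁴
I = 5.455×10^-7 m⁴
At the buckling limit P_cr = P = 1.800×10^5 N
From P_cr = π²EI/(K·L)²:  L = (1/K)·√(π²EI/P_cr) = (1/0.5)·√(π²×1.30×10^10×5.455×10^-7/1.800×10^5)
L = 1.25 m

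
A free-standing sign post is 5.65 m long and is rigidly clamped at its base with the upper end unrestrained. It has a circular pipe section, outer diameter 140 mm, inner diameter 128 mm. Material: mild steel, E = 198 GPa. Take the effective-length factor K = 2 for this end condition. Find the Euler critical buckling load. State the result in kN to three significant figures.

P_cr ≈ 86.9 kN

d_o = 140 mm, d_i = 128 mm
I = π(d_o⁴ − d_i⁴)/64 = π(140⁴ − 128.0⁴)/64 = 5.681×10^6 mm⁴
I = 5.681×10^6 mm⁴ = 5.681×10^-6 m⁴
Effective length L_e = K·L = 2 × 5.65 = 11.30 m
P_cr = π²EI / L_e² = π² × 198×10⁹ × 5.681×10^-6 / 11.30² = 8.694×10^4 N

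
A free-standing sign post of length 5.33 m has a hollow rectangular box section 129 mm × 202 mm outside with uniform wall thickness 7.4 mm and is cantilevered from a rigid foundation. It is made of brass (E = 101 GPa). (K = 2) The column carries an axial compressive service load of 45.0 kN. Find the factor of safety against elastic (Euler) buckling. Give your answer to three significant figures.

n ≈ 2.52

Inner dimensions: h_i = 202 − 2×7.4 = 187.2 mm, b_i = 129 − 2×7.4 = 114.2 mm
Weak-axis I_min = (h_o·b_o³ − h_i·b_i³)/12 with b_o = 129, b_i = 114.2 mm (shorter outer/inner sides).
I_min = (202×129³ − 187.2×114.2³)/12 = 1.290×10^7 mm⁴
I = 1.290×10^7 mm⁴ = 1.290×10^-5 m⁴
Effective length L_e = K·L = 2 × 5.33 = 10.66 m
P_cr = π²EI / L_e² = π² × 101×10⁹ × 1.290×10^-5 / 10.66² = 1.132×10^5 N
Factor of safety n = P_cr / P = 113.18 / 45.0 = 2.52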